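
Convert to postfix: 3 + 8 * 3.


* has higher precedence, evaluate 8*3 first
Postfix: 3 8 3 * +


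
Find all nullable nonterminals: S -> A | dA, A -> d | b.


A nonterminal is nullable iff some alternative derives ε (directly, or every symbol in it is nullable)
Nullable: {}


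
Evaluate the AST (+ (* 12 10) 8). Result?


Evaluate inner: (* 12 10) = 120
Evaluate root: (+ 120 8) = 128
Result: 128


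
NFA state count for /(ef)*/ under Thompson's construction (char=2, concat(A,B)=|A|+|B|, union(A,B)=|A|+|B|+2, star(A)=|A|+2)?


Syntax tree has 2 char leaf(s), 0 union(s), 1 star(s)
chars contribute 2×2 = 4; each union adds +2; each star adds +2
Total: 4 + 0 + 2 = 6 states


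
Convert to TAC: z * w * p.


Break into single-operator statements:
t1 = z * w
t2 = t1 * p


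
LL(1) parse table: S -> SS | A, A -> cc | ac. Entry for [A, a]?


For [A, a]: 'a' ∈ FIRST(ac)
Entry: A -> ac


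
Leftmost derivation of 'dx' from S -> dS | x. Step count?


Derivation: S => dS => dx
Steps: 2


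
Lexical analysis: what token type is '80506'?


Pattern: digits only
Type: INTEGER_LITERAL


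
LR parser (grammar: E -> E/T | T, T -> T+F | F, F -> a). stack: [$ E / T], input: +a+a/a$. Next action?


'+' can extend T; shift to build T -> T+F
Action: shift


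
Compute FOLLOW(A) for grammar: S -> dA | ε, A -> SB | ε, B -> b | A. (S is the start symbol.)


$ ∈ FOLLOW(S). For each A -> αBβ: add FIRST(β)\{ε} to FOLLOW(B); if β nullable, add FOLLOW(A).
FOLLOW(A) = {$, b, d}


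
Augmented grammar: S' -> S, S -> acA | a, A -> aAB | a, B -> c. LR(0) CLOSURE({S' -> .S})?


Start: S' -> .S
For each item with dot before a nonterminal B, add B -> .γ for every B-production
Closure: [S' -> .S, S -> .acA, S -> .a]


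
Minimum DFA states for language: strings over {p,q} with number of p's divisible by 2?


Track (count of p) mod 2: states 0..1, accept at 0
Minimal DFA: 2 states


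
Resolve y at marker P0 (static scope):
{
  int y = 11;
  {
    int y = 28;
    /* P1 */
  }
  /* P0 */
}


y declared in the same block as P0
y = 11


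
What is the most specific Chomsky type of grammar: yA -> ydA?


LHS has context (more than one symbol) and |LHS| ≤ |RHS|
Classification: Type 1 (Context-Sensitive)


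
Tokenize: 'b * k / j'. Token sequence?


Scan left to right, longest-match per lexeme
Tokens: ID(b), OP(*), ID(k), OP(/), ID(j)


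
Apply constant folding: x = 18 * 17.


18 * 17 = 306 at compile time
Optimized: x = 306


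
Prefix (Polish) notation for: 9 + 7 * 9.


'*' binds tighter: tree is (+ 9 (* 7 9))
Prefix: + 9 * 7 9


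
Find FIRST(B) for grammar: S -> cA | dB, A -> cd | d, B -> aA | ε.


Per alternative of B: FIRST(aA) = {a}; FIRST(ε) = {ε}
FIRST(B) = {a, ε}


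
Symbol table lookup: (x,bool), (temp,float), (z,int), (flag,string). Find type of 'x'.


Lookup 'x' → type bool


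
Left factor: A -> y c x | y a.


Common prefix: 'y'
Factored: A -> y A', A' -> c x | a


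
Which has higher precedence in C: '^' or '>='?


'>=' is relational (level 7); '^' is bitwise XOR (level 4)
Higher level binds tighter
'>=' has higher precedence than '^'


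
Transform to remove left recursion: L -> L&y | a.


Left-recursive alternatives: L&y; non-recursive: a
Introduce L': L -> aL', L' -> &yL' | ε


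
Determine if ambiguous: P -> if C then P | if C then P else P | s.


dangling else: 'if C then if C then s else s' parses two ways
Ambiguous


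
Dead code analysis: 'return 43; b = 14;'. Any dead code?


statement follows a return and is unreachable
Dead: 'b = 14'


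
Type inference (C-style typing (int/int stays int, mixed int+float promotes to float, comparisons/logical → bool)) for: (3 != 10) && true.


Operand types: bool && bool
Rule: logical operators take bool operands and yield bool
Result type: bool


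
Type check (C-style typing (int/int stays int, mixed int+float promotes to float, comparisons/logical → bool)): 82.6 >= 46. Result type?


Operand types: float >= int
Rule: comparison yields bool
Result type: bool


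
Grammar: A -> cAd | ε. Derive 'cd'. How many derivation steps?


Derivation: A => cAd => cd
Steps: 2


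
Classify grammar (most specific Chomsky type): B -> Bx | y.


Left-linear: every RHS is a terminal or one nonterminal followed by a terminal
Classification: Type 3 (Regular)


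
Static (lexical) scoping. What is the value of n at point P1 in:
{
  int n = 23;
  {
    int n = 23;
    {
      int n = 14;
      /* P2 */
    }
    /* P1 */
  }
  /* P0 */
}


n declared in the same block as P1
n = 23


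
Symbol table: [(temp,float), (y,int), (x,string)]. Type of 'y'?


Lookup 'y' → type int


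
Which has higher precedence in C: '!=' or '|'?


'!=' is equality (level 6); '|' is bitwise OR (level 3)
Higher level binds tighter
'!=' has higher precedence than '|'


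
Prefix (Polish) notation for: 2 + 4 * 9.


'*' binds tighter: tree is (+ 2 (* 4 9))
Prefix: + 2 * 4 9


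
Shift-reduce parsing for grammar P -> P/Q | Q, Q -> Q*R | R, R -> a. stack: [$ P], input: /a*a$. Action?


shift '/' to continue P -> P/Q
Action: shift


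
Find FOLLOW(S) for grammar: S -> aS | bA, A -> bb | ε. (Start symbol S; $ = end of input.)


$ ∈ FOLLOW(S). For each A -> αBβ: add FIRST(β)\{ε} to FOLLOW(B); if β nullable, add FOLLOW(A).
FOLLOW(S) = {$}


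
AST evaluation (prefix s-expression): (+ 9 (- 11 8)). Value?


Evaluate inner: (- 11 8) = 3
Evaluate root: (+ 9 3) = 12
Result: 12


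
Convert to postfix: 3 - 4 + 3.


Left to right (same or higher precedence on left)
Postfix: 3 4 - 3 +


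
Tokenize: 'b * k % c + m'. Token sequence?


Scan left to right, longest-match per lexeme
Tokens: ID(b), OP(*), ID(k), OP(%), ID(c), OP(+), ID(m)


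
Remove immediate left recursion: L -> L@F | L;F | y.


Left-recursive alternatives: L@F, L;F; non-recursive: y
Introduce L': L -> yL', L' -> @FL' | ;FL' | ε


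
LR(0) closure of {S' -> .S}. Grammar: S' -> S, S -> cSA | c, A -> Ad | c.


Start: S' -> .S
For each item with dot before a nonterminal B, add B -> .γ for every B-production
Closure: [S' -> .S, S -> .cSA, S -> .c]


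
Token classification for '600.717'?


Pattern: digits with a decimal point
Type: FLOAT_LITERAL


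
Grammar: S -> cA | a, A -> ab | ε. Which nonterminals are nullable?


A nonterminal is nullable iff some alternative derives ε (directly, or every symbol in it is nullable)
Nullable: {A}


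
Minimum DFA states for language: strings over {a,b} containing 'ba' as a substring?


KMP-style automaton: 2 progress states + 1 absorbing accept = 3
Minimal DFA: 3 states


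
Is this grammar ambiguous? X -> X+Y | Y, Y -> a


precedence layered via separate nonterminal Y: deterministic
Unambiguous


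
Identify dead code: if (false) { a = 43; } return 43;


condition is constant false, so the whole block is unreachable
Dead: 'if (false) { a = 43; }'


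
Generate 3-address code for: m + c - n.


Break into single-operator statements:
t1 = m + c
t2 = t1 - n


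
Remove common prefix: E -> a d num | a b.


Common prefix: 'a'
Factored: E -> a E', E' -> d num | b


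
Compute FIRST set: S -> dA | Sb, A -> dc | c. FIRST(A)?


Per alternative of A: FIRST(dc) = {d}; FIRST(c) = {c}
FIRST(A) = {c, d}


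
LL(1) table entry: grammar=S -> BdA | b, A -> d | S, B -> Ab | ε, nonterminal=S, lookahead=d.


For [S, d]: 'd' ∈ FIRST(BdA)
Entry: S -> BdA


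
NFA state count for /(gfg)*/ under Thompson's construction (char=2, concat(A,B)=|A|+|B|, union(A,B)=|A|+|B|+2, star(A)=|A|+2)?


Syntax tree has 3 char leaf(s), 0 union(s), 1 star(s)
chars contribute 3×2 = 6; each union adds +2; each star adds +2
Total: 6 + 0 + 2 = 8 states


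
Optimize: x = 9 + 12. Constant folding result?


9 + 12 = 21 at compile time
Optimized: x = 21


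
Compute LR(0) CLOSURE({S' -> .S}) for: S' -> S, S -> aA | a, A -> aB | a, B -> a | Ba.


Start: S' -> .S
For each item with dot before a nonterminal B, add B -> .γ for every B-production
Closure: [S' -> .S, S -> .aA, S -> .a]


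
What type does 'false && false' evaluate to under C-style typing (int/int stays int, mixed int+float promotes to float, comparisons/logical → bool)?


Operand types: bool && bool
Rule: logical operators take bool operands and yield bool
Result type: bool


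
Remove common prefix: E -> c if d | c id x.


Common prefix: 'c'
Factored: E -> c E', E' -> if d | id x


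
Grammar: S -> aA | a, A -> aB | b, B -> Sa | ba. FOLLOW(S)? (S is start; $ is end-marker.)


$ ∈ FOLLOW(S). For each A -> αBβ: add FIRST(β)\{ε} to FOLLOW(B); if β nullable, add FOLLOW(A).
FOLLOW(S) = {$, a}


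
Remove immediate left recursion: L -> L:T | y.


Left-recursive alternatives: L:T; non-recursive: y
Introduce L': L -> yL', L' -> :TL' | ε


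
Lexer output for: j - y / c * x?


Scan left to right, longest-match per lexeme
Tokens: ID(j), OP(-), ID(y), OP(/), ID(c), OP(*), ID(x)


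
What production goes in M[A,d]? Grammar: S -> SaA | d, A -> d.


For [A, d]: 'd' ∈ FIRST(d)
Entry: A -> d


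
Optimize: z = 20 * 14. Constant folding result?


20 * 14 = 280 at compile time
Optimized: z = 280


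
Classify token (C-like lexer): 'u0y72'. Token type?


Pattern: letter/underscore followed by alphanumerics, not a keyword
Type: IDENTIFIER


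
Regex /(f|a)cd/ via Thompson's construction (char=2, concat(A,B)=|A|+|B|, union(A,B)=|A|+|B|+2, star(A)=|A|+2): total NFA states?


Syntax tree has 4 char leaf(s), 1 union(s), 0 star(s)
chars contribute 4×2 = 8; each union adds +2; each star adds +2
Total: 8 + 2 + 0 = 10 states


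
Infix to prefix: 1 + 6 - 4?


left-to-right (same/higher precedence on left): tree is (- (+ 1 6) 4)
Prefix: - + 1 6 4


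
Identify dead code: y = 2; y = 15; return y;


first assignment to y is overwritten before any read
Dead: 'y = 2'


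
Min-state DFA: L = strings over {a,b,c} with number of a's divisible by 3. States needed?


Track (count of a) mod 3: states 0..2, accept at 0
Minimal DFA: 3 states


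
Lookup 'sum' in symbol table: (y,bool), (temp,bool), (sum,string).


Lookup 'sum' → type string


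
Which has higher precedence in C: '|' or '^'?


'^' is bitwise XOR (level 4); '|' is bitwise OR (level 3)
Higher level binds tighter
'^' has higher precedence than '|'


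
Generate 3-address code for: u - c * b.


Break into single-operator statements:
t1 = c * b
t2 = u - t1


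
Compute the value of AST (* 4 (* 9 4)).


Evaluate inner: (* 9 4) = 36
Evaluate root: (* 4 36) = 144
Result: 144


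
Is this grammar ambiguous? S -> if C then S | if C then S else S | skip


dangling else: 'if C then if C then skip else skip' parses two ways
Ambiguous


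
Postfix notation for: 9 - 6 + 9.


Left to right (same or higher precedence on left)
Postfix: 9 6 - 9 +


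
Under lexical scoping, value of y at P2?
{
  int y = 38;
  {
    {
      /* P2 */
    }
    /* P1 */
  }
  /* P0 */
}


P2's block does not declare y; resolves to the enclosing declaration at depth 0
y = 38


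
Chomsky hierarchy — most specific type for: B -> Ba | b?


Left-linear: every RHS is a terminal or one nonterminal followed by a terminal
Classification: Type 3 (Regular)


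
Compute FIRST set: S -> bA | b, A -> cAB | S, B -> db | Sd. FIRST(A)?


Per alternative of A: FIRST(cAB) = {c}; FIRST(S) = {b}
FIRST(A) = {b, c}


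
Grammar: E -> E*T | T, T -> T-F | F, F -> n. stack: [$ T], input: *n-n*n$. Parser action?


lookahead ∉ {-} so T won't extend; reduce E -> T
Action: reduce (E -> T)


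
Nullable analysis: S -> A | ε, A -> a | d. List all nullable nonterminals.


A nonterminal is nullable iff some alternative derives ε (directly, or every symbol in it is nullable)
Nullable: {S}


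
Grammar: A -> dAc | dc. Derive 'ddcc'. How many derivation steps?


Derivation: A => dAc => ddcc
Steps: 2


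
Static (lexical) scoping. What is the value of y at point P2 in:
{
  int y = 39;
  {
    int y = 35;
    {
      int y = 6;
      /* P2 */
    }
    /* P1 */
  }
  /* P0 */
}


y declared in the same block as P2
y = 6


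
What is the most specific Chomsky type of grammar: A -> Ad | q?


Left-linear: every RHS is a terminal or one nonterminal followed by a terminal
Classification: Type 3 (Regular)


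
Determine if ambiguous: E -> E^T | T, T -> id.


precedence layered via separate nonterminal T: deterministic
Unambiguous


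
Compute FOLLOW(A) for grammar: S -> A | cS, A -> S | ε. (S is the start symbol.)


$ ∈ FOLLOW(S). For each A -> αBβ: add FIRST(β)\{ε} to FOLLOW(B); if β nullable, add FOLLOW(A).
FOLLOW(A) = {$}


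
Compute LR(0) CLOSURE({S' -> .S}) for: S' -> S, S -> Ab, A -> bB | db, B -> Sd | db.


Start: S' -> .S
For each item with dot before a nonterminal B, add B -> .γ for every B-production
Closure: [S' -> .S, S -> .Ab, A -> .bB, A -> .db]


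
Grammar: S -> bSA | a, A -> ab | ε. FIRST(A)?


Per alternative of A: FIRST(ab) = {a}; FIRST(ε) = {ε}
FIRST(A) = {a, ε}


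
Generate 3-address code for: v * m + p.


Break into single-operator statements:
t1 = v * m
t2 = t1 + p


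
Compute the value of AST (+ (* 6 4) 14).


Evaluate inner: (* 6 4) = 24
Evaluate root: (+ 24 14) = 38
Result: 38


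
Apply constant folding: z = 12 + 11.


12 + 11 = 23 at compile time
Optimized: z = 23


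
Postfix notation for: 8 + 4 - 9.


Left to right (same or higher precedence on left)
Postfix: 8 4 + 9 -


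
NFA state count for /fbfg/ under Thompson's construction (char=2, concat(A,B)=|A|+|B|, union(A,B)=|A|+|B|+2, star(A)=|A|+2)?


Syntax tree has 4 char leaf(s), 0 union(s), 0 star(s)
chars contribute 4×2 = 8; each union adds +2; each star adds +2
Total: 8 + 0 + 0 = 8 states


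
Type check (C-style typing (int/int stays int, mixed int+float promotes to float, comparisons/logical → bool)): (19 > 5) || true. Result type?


Operand types: bool || bool
Rule: logical operators take bool operands and yield bool
Result type: bool


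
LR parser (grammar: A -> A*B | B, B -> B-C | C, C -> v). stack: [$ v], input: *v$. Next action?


'v' on top is the handle for C -> v
Action: reduce (C -> v)


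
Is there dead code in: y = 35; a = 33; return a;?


y is assigned but never read
Dead: 'y = 35'


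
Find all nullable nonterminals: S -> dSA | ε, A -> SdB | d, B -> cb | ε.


A nonterminal is nullable iff some alternative derives ε (directly, or every symbol in it is nullable)
Nullable: {B, S}


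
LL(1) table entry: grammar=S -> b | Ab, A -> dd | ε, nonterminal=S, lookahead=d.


For [S, d]: 'd' ∈ FIRST(Ab)
Entry: S -> Ab


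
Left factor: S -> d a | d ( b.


Common prefix: 'd'
Factored: S -> d S', S' -> a | ( b


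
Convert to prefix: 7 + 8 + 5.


left-to-right (same/higher precedence on left): tree is (+ (+ 7 8) 5)
Prefix: + + 7 8 5


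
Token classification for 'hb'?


Pattern: letter/underscore followed by alphanumerics, not a keyword
Type: IDENTIFIER


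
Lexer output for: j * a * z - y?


Scan left to right, longest-match per lexeme
Tokens: ID(j), OP(*), ID(a), OP(*), ID(z), OP(-), ID(y)


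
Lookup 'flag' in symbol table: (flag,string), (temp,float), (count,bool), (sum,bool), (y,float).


Lookup 'flag' → type string


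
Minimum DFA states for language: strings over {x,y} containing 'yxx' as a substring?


KMP-style automaton: 3 progress states + 1 absorbing accept = 4
Minimal DFA: 4 states


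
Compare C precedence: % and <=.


'%' is multiplicative (level 10); '<=' is relational (level 7)
Higher level binds tighter
'%' has higher precedence than '<='


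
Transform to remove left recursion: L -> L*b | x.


Left-recursive alternatives: L*b; non-recursive: x
Introduce L': L -> xL', L' -> *bL' | ε


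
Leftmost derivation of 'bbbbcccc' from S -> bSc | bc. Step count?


Derivation: S => bSc => bbScc => bbbSccc => bbbbcccc
Steps: 4


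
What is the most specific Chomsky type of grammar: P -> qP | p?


Right-linear: every RHS is a terminal or a terminal followed by one nonterminal
Classification: Type 3 (Regular)


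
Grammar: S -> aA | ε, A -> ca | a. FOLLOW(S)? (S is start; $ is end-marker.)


$ ∈ FOLLOW(S). For each A -> αBβ: add FIRST(β)\{ε} to FOLLOW(B); if β nullable, add FOLLOW(A).
FOLLOW(S) = {$}


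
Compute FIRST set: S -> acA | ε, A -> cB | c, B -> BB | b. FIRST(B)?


Per alternative of B: FIRST(BB) = {b}; FIRST(b) = {b}
FIRST(B) = {b}


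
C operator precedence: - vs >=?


'-' is additive (level 9); '>=' is relational (level 7)
Higher level binds tighter
'-' has higher precedence than '>='


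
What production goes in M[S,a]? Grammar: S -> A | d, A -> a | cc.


For [S, a]: 'a' ∈ FIRST(A)
Entry: S -> A


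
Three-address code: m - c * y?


Break into single-operator statements:
t1 = c * y
t2 = m - t1


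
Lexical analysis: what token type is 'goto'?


Pattern: reserved word
Type: KEYWORD


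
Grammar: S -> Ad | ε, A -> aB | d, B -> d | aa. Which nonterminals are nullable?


A nonterminal is nullable iff some alternative derives ε (directly, or every symbol in it is nullable)
Nullable: {S}


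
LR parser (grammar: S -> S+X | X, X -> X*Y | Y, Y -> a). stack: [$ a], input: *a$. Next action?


'a' on top is the handle for Y -> a
Action: reduce (Y -> a)


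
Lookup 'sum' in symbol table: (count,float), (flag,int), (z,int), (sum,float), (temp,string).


Lookup 'sum' → type float


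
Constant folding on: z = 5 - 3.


5 - 3 = 2 at compile time
Optimized: z = 2


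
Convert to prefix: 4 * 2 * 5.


left-to-right (same/higher precedence on left): tree is (* (* 4 2) 5)
Prefix: * * 4 2 5


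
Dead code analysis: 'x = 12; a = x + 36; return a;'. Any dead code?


x is read by a's definition; a is returned
No dead code


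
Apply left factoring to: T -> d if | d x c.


Common prefix: 'd'
Factored: T -> d T', T' -> if | x c


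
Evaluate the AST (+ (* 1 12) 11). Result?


Evaluate inner: (* 1 12) = 12
Evaluate root: (+ 12 11) = 23
Result: 23


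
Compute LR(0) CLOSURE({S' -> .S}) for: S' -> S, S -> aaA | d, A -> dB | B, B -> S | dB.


Start: S' -> .S
For each item with dot before a nonterminal B, add B -> .γ for every B-production
Closure: [S' -> .S, S -> .aaA, S -> .d]


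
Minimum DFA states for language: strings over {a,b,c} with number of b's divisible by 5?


Track (count of b) mod 5: states 0..4, accept at 0
Minimal DFA: 5 states


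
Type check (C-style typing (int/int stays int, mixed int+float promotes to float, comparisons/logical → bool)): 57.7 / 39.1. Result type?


Operand types: float / float
Rule: mixed int/float promotes to float; int/int stays int
Result type: float


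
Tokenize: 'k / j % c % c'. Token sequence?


Scan left to right, longest-match per lexeme
Tokens: ID(k), OP(/), ID(j), OP(%), ID(c), OP(%), ID(c)


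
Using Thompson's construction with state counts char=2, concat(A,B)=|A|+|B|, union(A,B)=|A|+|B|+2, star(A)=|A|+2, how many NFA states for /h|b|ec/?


Syntax tree has 4 char leaf(s), 2 union(s), 0 star(s)
chars contribute 4×2 = 8; each union adds +2; each star adds +2
Total: 8 + 4 + 0 = 12 states


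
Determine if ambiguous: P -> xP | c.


right-linear, alternatives start with distinct terminals 'x' vs 'c': unique leftmost derivation
Unambiguous


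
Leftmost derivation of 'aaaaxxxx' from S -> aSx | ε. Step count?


Derivation: S => aSx => aaSxx => aaaSxxx => aaaaSxxxx => aaaaxxxx
Steps: 5


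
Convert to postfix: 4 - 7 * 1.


* has higher precedence, evaluate 7*1 first
Postfix: 4 7 1 * -


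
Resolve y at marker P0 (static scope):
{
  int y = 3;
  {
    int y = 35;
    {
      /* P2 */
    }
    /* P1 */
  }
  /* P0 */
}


y declared in the same block as P0
y = 3


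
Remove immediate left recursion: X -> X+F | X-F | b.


Left-recursive alternatives: X+F, X-F; non-recursive: b
Introduce X': X -> bX', X' -> +FX' | -FX' | ε


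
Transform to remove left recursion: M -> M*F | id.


Left-recursive alternatives: M*F; non-recursive: id
Introduce M': M -> idM', M' -> *FM' | ε


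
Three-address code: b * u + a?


Break into single-operator statements:
t1 = b * u
t2 = t1 + a


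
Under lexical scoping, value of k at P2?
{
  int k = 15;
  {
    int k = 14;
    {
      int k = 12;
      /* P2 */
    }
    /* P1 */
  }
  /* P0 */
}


k declared in the same block as P2
k = 12


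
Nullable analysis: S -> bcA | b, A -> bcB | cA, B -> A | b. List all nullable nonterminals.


A nonterminal is nullable iff some alternative derives ε (directly, or every symbol in it is nullable)
Nullable: {}


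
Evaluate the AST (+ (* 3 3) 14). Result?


Evaluate inner: (* 3 3) = 9
Evaluate root: (+ 9 14) = 23
Result: 23


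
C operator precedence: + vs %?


'%' is multiplicative (level 10); '+' is additive (level 9)
Higher level binds tighter
'%' has higher precedence than '+'


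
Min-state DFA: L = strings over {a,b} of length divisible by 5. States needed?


Track length mod 5: states 0..4, accept at 0
Minimal DFA: 5 states


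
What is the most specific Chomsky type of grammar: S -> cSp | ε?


Single nonterminal LHS, but c^n p^n is not regular
Classification: Type 2 (Context-Free)


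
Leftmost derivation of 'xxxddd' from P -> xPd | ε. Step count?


Derivation: P => xPd => xxPdd => xxxPddd => xxxddd
Steps: 4


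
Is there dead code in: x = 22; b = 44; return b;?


x is assigned but never read
Dead: 'x = 22'


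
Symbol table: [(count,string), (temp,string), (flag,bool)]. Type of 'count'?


Lookup 'count' → type string


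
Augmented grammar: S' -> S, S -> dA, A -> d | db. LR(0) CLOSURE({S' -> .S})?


Start: S' -> .S
For each item with dot before a nonterminal B, add B -> .γ for every B-production
Closure: [S' -> .S, S -> .dA]


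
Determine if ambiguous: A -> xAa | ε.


balanced x^n…a^n: each string has a unique parse
Unambiguous


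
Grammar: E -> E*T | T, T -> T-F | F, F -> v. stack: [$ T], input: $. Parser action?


lookahead ∉ {-} so T won't extend; reduce E -> T
Action: reduce (E -> T)


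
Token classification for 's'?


Pattern: letter/underscore followed by alphanumerics, not a keyword
Type: IDENTIFIER


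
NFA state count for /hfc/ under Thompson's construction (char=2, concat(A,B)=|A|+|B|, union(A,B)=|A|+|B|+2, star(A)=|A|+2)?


Syntax tree has 3 char leaf(s), 0 union(s), 0 star(s)
chars contribute 3×2 = 6; each union adds +2; each star adds +2
Total: 6 + 0 + 0 = 6 states


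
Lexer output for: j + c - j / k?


Scan left to right, longest-match per lexeme
Tokens: ID(j), OP(+), ID(c), OP(-), ID(j), OP(/), ID(k)


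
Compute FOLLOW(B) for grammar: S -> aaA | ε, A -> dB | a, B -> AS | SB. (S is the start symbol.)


$ ∈ FOLLOW(S). For each A -> αBβ: add FIRST(β)\{ε} to FOLLOW(B); if β nullable, add FOLLOW(A).
FOLLOW(B) = {$, a, d}


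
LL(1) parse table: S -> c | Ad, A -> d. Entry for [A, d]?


For [A, d]: 'd' ∈ FIRST(d)
Entry: A -> d


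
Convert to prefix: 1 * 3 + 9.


left-to-right (same/higher precedence on left): tree is (+ (* 1 3) 9)
Prefix: + * 1 3 9


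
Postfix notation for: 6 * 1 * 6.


Left to right (same or higher precedence on left)
Postfix: 6 1 * 6 *


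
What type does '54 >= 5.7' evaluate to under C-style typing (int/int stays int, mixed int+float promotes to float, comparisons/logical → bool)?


Operand types: int >= float
Rule: comparison yields bool
Result type: bool


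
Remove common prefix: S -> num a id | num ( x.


Common prefix: 'num'
Factored: S -> num S', S' -> a id | ( x


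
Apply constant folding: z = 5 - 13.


5 - 13 = -8 at compile time
Optimized: z = -8


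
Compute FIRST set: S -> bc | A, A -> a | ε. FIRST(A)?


Per alternative of A: FIRST(a) = {a}; FIRST(ε) = {ε}
FIRST(A) = {a, ε}


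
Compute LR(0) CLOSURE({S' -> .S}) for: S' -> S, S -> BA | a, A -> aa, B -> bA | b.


Start: S' -> .S
For each item with dot before a nonterminal B, add B -> .γ for every B-production
Closure: [S' -> .S, S -> .BA, S -> .a, B -> .bA, B -> .b]


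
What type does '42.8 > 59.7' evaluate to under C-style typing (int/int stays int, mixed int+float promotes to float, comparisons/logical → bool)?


Operand types: float > float
Rule: comparison yields bool
Result type: bool


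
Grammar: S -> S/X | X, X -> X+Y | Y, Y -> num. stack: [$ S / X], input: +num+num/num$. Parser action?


'+' can extend X; shift to build X -> X+Y
Action: shift


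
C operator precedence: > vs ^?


'>' is relational (level 7); '^' is bitwise XOR (level 4)
Higher level binds tighter
'>' has higher precedence than '^'


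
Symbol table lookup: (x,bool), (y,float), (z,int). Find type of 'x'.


Lookup 'x' → type bool


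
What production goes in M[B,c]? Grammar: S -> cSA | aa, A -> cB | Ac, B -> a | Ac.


For [B, c]: 'c' ∈ FIRST(Ac)
Entry: B -> Ac


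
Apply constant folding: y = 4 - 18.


4 - 18 = -14 at compile time
Optimized: y = -14


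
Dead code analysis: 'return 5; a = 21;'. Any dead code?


statement follows a return and is unreachable
Dead: 'a = 21'


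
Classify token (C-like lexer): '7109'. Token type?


Pattern: digits only
Type: INTEGER_LITERAL


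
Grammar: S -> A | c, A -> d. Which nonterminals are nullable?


A nonterminal is nullable iff some alternative derives ε (directly, or every symbol in it is nullable)
Nullable: {}


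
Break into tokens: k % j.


Scan left to right, longest-match per lexeme
Tokens: ID(k), OP(%), ID(j)


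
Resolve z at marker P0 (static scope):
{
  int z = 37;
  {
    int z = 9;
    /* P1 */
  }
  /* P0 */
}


z declared in the same block as P0
z = 37


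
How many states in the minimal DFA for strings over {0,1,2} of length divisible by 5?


Track length mod 5: states 0..4, accept at 0
Minimal DFA: 5 states


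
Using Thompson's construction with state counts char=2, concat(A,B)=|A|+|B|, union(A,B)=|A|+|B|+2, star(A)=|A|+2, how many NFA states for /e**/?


Syntax tree has 1 char leaf(s), 0 union(s), 2 star(s)
chars contribute 1×2 = 2; each union adds +2; each star adds +2
Total: 2 + 0 + 4 = 6 states


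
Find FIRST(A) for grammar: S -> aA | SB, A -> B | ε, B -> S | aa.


Per alternative of A: FIRST(B) = {a}; FIRST(ε) = {ε}
FIRST(A) = {a, ε}


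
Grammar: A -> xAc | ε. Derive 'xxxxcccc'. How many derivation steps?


Derivation: A => xAc => xxAcc => xxxAccc => xxxxAcccc => xxxxcccc
Steps: 5


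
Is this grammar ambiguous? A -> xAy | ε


balanced x^n…y^n: each string has a unique parse
Unambiguous


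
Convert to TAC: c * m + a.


Break into single-operator statements:
t1 = c * m
t2 = t1 + a


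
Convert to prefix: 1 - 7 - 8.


left-to-right (same/higher precedence on left): tree is (- (- 1 7) 8)
Prefix: - - 1 7 8


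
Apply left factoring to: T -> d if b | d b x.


Common prefix: 'd'
Factored: T -> d T', T' -> if b | b x


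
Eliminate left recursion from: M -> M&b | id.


Left-recursive alternatives: M&b; non-recursive: id
Introduce M': M -> idM', M' -> &bM' | ε


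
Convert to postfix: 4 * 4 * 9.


Left to right (same or higher precedence on left)
Postfix: 4 4 * 9 *


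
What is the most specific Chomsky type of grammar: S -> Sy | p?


Left-linear: every RHS is a terminal or one nonterminal followed by a terminal
Classification: Type 3 (Regular)


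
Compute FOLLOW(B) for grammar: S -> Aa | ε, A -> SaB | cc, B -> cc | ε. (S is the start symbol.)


$ ∈ FOLLOW(S). For each A -> αBβ: add FIRST(β)\{ε} to FOLLOW(B); if β nullable, add FOLLOW(A).
FOLLOW(B) = {a}


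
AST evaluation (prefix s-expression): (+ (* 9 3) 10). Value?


Evaluate inner: (* 9 3) = 27
Evaluate root: (+ 27 10) = 37
Result: 37


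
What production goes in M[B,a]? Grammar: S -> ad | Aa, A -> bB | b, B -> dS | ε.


For [B, a]: ε is nullable and 'a' ∈ FOLLOW(B)
Entry: B -> ε


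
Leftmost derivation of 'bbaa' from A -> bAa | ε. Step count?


Derivation: A => bAa => bbAaa => bbaa
Steps: 3


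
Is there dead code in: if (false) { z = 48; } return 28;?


condition is constant false, so the whole block is unreachable
Dead: 'if (false) { z = 48; }'


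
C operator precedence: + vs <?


'+' is additive (level 9); '<' is relational (level 7)
Higher level binds tighter
'+' has higher precedence than '<'


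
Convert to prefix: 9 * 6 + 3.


left-to-right (same/higher precedence on left): tree is (+ (* 9 6) 3)
Prefix: + * 9 6 3


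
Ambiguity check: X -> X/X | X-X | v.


'v/v-v' has two parse trees (no precedence encoded between / and -)
Ambiguous


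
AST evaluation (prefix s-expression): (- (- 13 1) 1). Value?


Evaluate inner: (- 13 1) = 12
Evaluate root: (- 12 1) = 11
Result: 11


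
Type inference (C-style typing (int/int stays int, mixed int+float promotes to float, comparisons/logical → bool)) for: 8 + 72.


Operand types: int + int
Rule: mixed int/float promotes to float; int/int stays int
Result type: int


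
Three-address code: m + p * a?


Break into single-operator statements:
t1 = p * a
t2 = m + t1


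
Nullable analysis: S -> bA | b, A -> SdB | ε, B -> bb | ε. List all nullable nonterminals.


A nonterminal is nullable iff some alternative derives ε (directly, or every symbol in it is nullable)
Nullable: {A, B}


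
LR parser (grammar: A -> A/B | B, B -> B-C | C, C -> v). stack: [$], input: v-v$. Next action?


no handle on stack; shift 'v'
Action: shift


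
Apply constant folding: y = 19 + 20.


19 + 20 = 39 at compile time
Optimized: y = 39


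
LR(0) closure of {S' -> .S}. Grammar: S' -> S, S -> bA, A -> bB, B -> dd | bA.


Start: S' -> .S
For each item with dot before a nonterminal B, add B -> .γ for every B-production
Closure: [S' -> .S, S -> .bA]


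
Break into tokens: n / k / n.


Scan left to right, longest-match per lexeme
Tokens: ID(n), OP(/), ID(k), OP(/), ID(n)


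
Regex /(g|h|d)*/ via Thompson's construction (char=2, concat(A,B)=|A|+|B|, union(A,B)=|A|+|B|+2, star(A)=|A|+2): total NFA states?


Syntax tree has 3 char leaf(s), 2 union(s), 1 star(s)
chars contribute 3×2 = 6; each union adds +2; each star adds +2
Total: 6 + 4 + 2 = 12 states


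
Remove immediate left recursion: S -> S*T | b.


Left-recursive alternatives: S*T; non-recursive: b
Introduce S': S -> bS', S' -> *TS' | ε


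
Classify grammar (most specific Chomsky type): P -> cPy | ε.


Single nonterminal LHS, but c^n y^n is not regular
Classification: Type 2 (Context-Free)


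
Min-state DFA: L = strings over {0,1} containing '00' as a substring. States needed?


KMP-style automaton: 2 progress states + 1 absorbing accept = 3
Minimal DFA: 3 states


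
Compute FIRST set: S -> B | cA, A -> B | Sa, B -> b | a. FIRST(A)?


Per alternative of A: FIRST(B) = {a, b}; FIRST(Sa) = {a, b, c}
FIRST(A) = {a, b, c}


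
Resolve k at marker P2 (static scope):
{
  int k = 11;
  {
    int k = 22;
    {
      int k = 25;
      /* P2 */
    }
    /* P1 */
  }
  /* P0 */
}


k declared in the same block as P2
k = 25


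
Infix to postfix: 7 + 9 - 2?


Left to right (same or higher precedence on left)
Postfix: 7 9 + 2 -


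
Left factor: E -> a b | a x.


Common prefix: 'a'
Factored: E -> a E', E' -> b | x


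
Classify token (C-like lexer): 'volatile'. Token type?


Pattern: reserved word
Type: KEYWORD


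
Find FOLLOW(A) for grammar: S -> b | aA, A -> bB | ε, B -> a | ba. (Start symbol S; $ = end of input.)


$ ∈ FOLLOW(S). For each A -> αBβ: add FIRST(β)\{ε} to FOLLOW(B); if β nullable, add FOLLOW(A).
FOLLOW(A) = {$}


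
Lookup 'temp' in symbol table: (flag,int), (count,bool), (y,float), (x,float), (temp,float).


Lookup 'temp' → type float


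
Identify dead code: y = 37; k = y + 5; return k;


y is read by k's definition; k is returned
No dead code


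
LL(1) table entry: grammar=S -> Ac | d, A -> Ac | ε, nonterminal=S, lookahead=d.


For [S, d]: 'd' ∈ FIRST(d)
Entry: S -> d


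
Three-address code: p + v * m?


Break into single-operator statements:
t1 = v * m
t2 = p + t1


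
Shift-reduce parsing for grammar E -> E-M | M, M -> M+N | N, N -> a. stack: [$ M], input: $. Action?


lookahead ∉ {+} so M won't extend; reduce E -> M
Action: reduce (E -> M)


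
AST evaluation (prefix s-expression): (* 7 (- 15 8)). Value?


Evaluate inner: (- 15 8) = 7
Evaluate root: (* 7 7) = 49
Result: 49


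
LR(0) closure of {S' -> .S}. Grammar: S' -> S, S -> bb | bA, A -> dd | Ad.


Start: S' -> .S
For each item with dot before a nonterminal B, add B -> .γ for every B-production
Closure: [S' -> .S, S -> .bb, S -> .bA]


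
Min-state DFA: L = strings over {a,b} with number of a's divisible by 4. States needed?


Track (count of a) mod 4: states 0..3, accept at 0
Minimal DFA: 4 states


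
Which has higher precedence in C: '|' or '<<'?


'<<' is shift (level 8); '|' is bitwise OR (level 3)
Higher level binds tighter
'<<' has higher precedence than '|'


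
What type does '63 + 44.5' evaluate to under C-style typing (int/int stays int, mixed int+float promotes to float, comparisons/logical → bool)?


Operand types: int + float
Rule: mixed int/float promotes to float; int/int stays int
Result type: float


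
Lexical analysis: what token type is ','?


Pattern: delimiter/punctuation
Type: PUNCTUATION


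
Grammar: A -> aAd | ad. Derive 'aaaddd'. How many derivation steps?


Derivation: A => aAd => aaAdd => aaaddd
Steps: 3


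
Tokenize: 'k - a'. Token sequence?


Scan left to right, longest-match per lexeme
Tokens: ID(k), OP(-), ID(a)


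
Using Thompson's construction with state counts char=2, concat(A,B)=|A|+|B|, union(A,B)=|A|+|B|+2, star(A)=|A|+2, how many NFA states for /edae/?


Syntax tree has 4 char leaf(s), 0 union(s), 0 star(s)
chars contribute 4×2 = 8; each union adds +2; each star adds +2
Total: 8 + 0 + 0 = 8 states


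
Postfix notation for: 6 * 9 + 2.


Left to right (same or higher precedence on left)
Postfix: 6 9 * 2 +


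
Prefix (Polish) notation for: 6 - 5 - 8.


left-to-right (same/higher precedence on left): tree is (- (- 6 5) 8)
Prefix: - - 6 5 8


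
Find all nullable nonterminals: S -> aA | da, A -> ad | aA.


A nonterminal is nullable iff some alternative derives ε (directly, or every symbol in it is nullable)
Nullable: {}


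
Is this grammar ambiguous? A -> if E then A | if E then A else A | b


dangling else: 'if E then if E then b else b' parses two ways
Ambiguous


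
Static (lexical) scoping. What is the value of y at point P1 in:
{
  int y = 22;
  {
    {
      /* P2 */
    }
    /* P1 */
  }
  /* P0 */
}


P1's block does not declare y; resolves to the enclosing declaration at depth 0
y = 22


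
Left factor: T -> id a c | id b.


Common prefix: 'id'
Factored: T -> id T', T' -> a c | b


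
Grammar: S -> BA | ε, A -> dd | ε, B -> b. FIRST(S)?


Per alternative of S: FIRST(BA) = {b}; FIRST(ε) = {ε}
FIRST(S) = {b, ε}


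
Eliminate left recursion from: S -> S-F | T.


Left-recursive alternatives: S-F; non-recursive: T
Introduce S': S -> TS', S' -> -FS' | ε


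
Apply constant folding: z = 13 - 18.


13 - 18 = -5 at compile time
Optimized: z = -5


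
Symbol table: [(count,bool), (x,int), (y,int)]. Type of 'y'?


Lookup 'y' → type int


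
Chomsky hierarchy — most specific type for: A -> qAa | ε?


Single nonterminal LHS, but q^n a^n is not regular
Classification: Type 2 (Context-Free)


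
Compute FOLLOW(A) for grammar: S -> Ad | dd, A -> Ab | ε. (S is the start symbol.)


$ ∈ FOLLOW(S). For each A -> αBβ: add FIRST(β)\{ε} to FOLLOW(B); if β nullable, add FOLLOW(A).
FOLLOW(A) = {b, d}


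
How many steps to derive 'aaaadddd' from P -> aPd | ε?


Derivation: P => aPd => aaPdd => aaaPddd => aaaaPdddd => aaaadddd
Steps: 5


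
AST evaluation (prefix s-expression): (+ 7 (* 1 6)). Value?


Evaluate inner: (* 1 6) = 6
Evaluate root: (+ 7 6) = 13
Result: 13


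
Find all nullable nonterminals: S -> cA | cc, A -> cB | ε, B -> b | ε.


A nonterminal is nullable iff some alternative derives ε (directly, or every symbol in it is nullable)
Nullable: {A, B}


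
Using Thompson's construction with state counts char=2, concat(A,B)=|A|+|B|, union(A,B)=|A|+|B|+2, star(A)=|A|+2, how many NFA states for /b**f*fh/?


Syntax tree has 4 char leaf(s), 0 union(s), 3 star(s)
chars contribute 4×2 = 8; each union adds +2; each star adds +2
Total: 8 + 0 + 6 = 14 states


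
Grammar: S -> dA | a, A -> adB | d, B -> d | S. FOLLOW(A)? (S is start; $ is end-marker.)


$ ∈ FOLLOW(S). For each A -> αBβ: add FIRST(β)\{ε} to FOLLOW(B); if β nullable, add FOLLOW(A).
FOLLOW(A) = {$}


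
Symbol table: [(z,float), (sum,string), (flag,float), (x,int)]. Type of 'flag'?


Lookup 'flag' → type float


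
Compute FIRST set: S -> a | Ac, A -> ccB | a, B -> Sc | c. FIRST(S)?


Per alternative of S: FIRST(a) = {a}; FIRST(Ac) = {a, c}
FIRST(S) = {a, c}


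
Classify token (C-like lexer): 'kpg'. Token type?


Pattern: letter/underscore followed by alphanumerics, not a keyword
Type: IDENTIFIER


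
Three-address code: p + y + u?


Break into single-operator statements:
t1 = p + y
t2 = t1 + u


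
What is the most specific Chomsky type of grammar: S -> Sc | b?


Left-linear: every RHS is a terminal or one nonterminal followed by a terminal
Classification: Type 3 (Regular)


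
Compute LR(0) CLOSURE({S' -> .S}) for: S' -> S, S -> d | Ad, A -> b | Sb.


Start: S' -> .S
For each item with dot before a nonterminal B, add B -> .γ for every B-production
Closure: [S' -> .S, S -> .d, S -> .Ad, A -> .b, A -> .Sb]


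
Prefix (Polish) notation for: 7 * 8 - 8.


left-to-right (same/higher precedence on left): tree is (- (* 7 8) 8)
Prefix: - * 7 8 8


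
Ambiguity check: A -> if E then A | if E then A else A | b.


dangling else: 'if E then if E then b else b' parses two ways
Ambiguous


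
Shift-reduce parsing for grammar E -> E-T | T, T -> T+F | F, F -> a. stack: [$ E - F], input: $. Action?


'F' (not preceded by T+) is the handle for T -> F
Action: reduce (T -> F)


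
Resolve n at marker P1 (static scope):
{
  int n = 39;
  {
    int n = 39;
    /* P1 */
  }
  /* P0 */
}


n declared in the same block as P1
n = 39


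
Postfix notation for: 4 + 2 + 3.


Left to right (same or higher precedence on left)
Postfix: 4 2 + 3 +


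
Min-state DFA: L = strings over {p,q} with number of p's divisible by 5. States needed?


Track (count of p) mod 5: states 0..4, accept at 0
Minimal DFA: 5 states


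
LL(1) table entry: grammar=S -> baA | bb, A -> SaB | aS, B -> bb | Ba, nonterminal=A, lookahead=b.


For [A, b]: 'b' ∈ FIRST(SaB)
Entry: A -> SaB


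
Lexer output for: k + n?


Scan left to right, longest-match per lexeme
Tokens: ID(k), OP(+), ID(n)
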